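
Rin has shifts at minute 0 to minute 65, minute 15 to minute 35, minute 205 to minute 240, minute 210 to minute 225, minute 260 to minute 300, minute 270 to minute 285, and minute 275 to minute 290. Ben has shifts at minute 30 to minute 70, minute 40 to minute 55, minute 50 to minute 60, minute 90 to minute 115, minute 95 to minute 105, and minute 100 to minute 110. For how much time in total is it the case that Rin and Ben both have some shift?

A, merged: minute 0 to minute 65, minute 205 to minute 240, minute 260 to minute 300.
B, merged: minute 30 to minute 70, minute 90 to minute 115.
A ∩ B = minute 30 to minute 65.
Total: 35 minutes.

35 minutes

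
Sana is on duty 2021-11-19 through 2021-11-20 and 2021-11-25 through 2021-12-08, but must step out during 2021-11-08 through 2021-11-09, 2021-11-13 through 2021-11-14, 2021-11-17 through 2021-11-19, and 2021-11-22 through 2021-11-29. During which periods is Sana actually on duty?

2021-11-20 through 2021-11-20, 2021-11-30 through 2021-12-08

2021-11-19 through 2021-11-20 with B removed leaves 2021-11-20 through 2021-11-20.
2021-11-25 through 2021-12-08 with B removed leaves 2021-11-30 through 2021-12-08.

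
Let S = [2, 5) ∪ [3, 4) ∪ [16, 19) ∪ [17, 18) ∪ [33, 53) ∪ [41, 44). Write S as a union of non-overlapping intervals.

[2, 5) ∪ [16, 19) ∪ [33, 53)

[3, 4) overlaps/touches [2, 5) → extend to [2, 5).
[16, 19) is disjoint → start new block.
[17, 18) overlaps/touches [16, 19) → extend to [16, 19).
[33, 53) is disjoint → start new block.
[41, 44) overlaps/touches [33, 53) → extend to [33, 53).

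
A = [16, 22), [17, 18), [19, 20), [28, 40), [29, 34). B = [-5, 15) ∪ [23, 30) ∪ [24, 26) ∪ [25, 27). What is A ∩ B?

[28, 30)

First set merges to [16, 22), [28, 40).
Second set merges to [-5, 15), [23, 30).
[16, 22) falls entirely outside B.
[28, 40) overlaps B on [28, 30).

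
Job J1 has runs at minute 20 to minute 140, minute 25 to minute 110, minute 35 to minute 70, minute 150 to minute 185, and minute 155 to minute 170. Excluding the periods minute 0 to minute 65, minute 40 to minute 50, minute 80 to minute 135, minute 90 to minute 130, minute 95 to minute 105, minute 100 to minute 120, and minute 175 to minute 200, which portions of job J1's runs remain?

minute 65 to minute 80, minute 135 to minute 140, minute 150 to minute 175

A, merged: minute 20 to minute 140, minute 150 to minute 185.
B, merged: minute 0 to minute 65, minute 80 to minute 135, minute 175 to minute 200.
minute 20 to minute 140 with B removed leaves minute 65 to minute 80, minute 135 to minute 140.
minute 150 to minute 185 with B removed leaves minute 150 to minute 175.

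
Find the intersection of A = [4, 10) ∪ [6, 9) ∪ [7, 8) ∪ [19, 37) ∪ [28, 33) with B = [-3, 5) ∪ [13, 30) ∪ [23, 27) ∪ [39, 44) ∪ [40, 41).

Merge the first list: [4, 10), [19, 37).
Merge the second list: [-3, 5), [13, 30), [39, 44).
[4, 10) overlaps B on [4, 5).
[19, 37) overlaps B on [19, 30).

[4, 5) ∪ [19, 30)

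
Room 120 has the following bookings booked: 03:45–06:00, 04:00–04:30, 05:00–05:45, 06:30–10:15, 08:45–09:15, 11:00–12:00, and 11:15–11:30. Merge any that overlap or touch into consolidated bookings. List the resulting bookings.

04:00–04:30 overlaps/touches 03:45–06:00 → extend to 03:45–06:00.
05:00–05:45 overlaps/touches 03:45–06:00 → extend to 03:45–06:00.
06:30–10:15 is disjoint → start new block.
08:45–09:15 overlaps/touches 06:30–10:15 → extend to 06:30–10:15.
11:00–12:00 is disjoint → start new block.
11:15–11:30 overlaps/touches 11:00–12:00 → extend to 11:00–12:00.

03:45–06:00, 06:30–10:15, 11:00–12:00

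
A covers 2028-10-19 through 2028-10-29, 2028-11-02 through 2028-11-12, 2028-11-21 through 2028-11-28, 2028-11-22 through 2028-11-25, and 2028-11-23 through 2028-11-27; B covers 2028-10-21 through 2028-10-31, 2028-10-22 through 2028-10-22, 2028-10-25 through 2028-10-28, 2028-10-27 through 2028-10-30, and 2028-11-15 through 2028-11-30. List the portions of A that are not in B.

2028-10-19 through 2028-10-20, 2028-11-02 through 2028-11-12

Merge the first list: 2028-10-19 through 2028-10-29, 2028-11-02 through 2028-11-12, 2028-11-21 through 2028-11-28.
Merge the second list: 2028-10-21 through 2028-10-31, 2028-11-15 through 2028-11-30.
2028-10-19 through 2028-10-29 with B removed leaves 2028-10-19 through 2028-10-20.
2028-11-02 through 2028-11-12 is untouched.
2028-11-21 through 2028-11-28 lies entirely inside B → drops out.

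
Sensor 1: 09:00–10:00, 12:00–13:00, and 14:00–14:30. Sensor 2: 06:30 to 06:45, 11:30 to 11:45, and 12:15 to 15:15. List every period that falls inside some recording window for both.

09:00–10:00: no overlap with the second set.
12:00–13:00 meets the second set on 12:15–13:00.
14:00–14:30 meets the second set on 14:00–14:30.

12:15–13:00, 14:00–14:30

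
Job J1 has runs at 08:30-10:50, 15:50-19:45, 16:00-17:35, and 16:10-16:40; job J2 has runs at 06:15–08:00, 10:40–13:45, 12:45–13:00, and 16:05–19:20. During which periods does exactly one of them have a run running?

06:15–08:00, 08:30–10:40, 10:50–13:45, 15:50–16:05, 19:20–19:45

A, merged: 08:30–10:50, 15:50–19:45.
B, merged: 06:15–08:00, 10:40–13:45, 16:05–19:20.
A but not B: 08:30–10:40, 15:50–16:05, 19:20–19:45.
B but not A: 06:15–08:00, 10:50–13:45.
Combining gives A △ B.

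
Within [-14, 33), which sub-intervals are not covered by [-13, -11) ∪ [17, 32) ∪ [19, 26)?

Covered (merged): [-13, -11), [17, 32).
Complement within [-14, 33): [-14, -13), [-11, 17), [32, 33).

[-14, -13) ∪ [-11, 17) ∪ [32, 33)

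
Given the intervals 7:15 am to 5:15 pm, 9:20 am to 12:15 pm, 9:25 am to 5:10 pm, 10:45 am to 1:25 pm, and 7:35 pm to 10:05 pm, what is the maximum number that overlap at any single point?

4

Walk the sorted start/end points keeping a running depth.
The depth first hits 4 at 10:45 am.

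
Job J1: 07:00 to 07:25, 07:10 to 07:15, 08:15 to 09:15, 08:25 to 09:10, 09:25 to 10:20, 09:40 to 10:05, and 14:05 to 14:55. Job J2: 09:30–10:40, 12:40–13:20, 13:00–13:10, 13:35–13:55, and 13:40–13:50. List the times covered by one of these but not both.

07:00–07:25, 08:15–09:15, 09:25–09:30, 10:20–10:40, 12:40–13:20, 13:35–13:55, 14:05–14:55

Merge the first list: 07:00–07:25, 08:15–09:15, 09:25–10:20, 14:05–14:55.
Merge the second list: 09:30–10:40, 12:40–13:20, 13:35–13:55.
Only in the first: 07:00–07:25, 08:15–09:15, 09:25–09:30, 14:05–14:55.
Only in the second: 10:20–10:40, 12:40–13:20, 13:35–13:55.
Together these are the periods covered by exactly one.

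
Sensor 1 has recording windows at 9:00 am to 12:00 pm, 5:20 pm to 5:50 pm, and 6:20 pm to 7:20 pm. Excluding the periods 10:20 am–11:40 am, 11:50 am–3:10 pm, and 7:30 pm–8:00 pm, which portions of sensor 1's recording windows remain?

9:00 am-12:00 pm \ B = 9:00 am-10:20 am, 11:40 am-11:50 am.
5:20 pm-5:50 pm: nothing removed.
6:20 pm-7:20 pm: nothing removed.

9:00 am-10:20 am, 11:40 am-11:50 am, 5:20 pm-5:50 pm, 6:20 pm-7:20 pm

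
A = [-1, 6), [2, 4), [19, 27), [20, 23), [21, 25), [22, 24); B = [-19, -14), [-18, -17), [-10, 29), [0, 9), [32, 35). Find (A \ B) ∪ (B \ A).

[-19, -14) ∪ [-10, -1) ∪ [6, 19) ∪ [27, 29) ∪ [32, 35)

A, merged: [-1, 6), [19, 27).
B, merged: [-19, -14), [-10, 29), [32, 35).
A \ B = none.
B \ A = [-19, -14), [-10, -1), [6, 19), [27, 29), [32, 35).
Union of the two gives the symmetric difference.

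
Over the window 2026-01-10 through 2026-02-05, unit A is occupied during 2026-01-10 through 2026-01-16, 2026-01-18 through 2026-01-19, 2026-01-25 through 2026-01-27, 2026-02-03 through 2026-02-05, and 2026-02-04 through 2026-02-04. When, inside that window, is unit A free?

The merged coverage is 2026-01-10 through 2026-01-16, 2026-01-18 through 2026-01-19, 2026-01-25 through 2026-01-27, 2026-02-03 through 2026-02-05.
Uncovered inside 2026-01-10 through 2026-02-05: 2026-01-17 through 2026-01-17, 2026-01-20 through 2026-01-24, 2026-01-28 through 2026-02-02.

2026-01-17 through 2026-01-17, 2026-01-20 through 2026-01-24, 2026-01-28 through 2026-02-02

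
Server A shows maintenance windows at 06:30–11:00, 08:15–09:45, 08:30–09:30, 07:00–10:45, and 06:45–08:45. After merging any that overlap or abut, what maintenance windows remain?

06:30-11:00

Sort by start: 06:30-11:00, 06:45-08:45, 07:00-10:45, 08:15-09:45, 08:30-09:30.
06:45-08:45 overlaps/touches 06:30-11:00 → extend to 06:30-11:00.
07:00-10:45 overlaps/touches 06:30-11:00 → extend to 06:30-11:00.
08:15-09:45 overlaps/touches 06:30-11:00 → extend to 06:30-11:00.
08:30-09:30 overlaps/touches 06:30-11:00 → extend to 06:30-11:00.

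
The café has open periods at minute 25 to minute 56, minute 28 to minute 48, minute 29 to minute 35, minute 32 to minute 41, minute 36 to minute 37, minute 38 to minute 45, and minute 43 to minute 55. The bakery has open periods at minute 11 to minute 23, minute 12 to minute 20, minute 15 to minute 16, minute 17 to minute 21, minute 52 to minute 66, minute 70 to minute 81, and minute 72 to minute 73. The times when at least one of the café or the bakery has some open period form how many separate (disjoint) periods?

A, merged: minute 25 to minute 56.
B, merged: minute 11 to minute 23, minute 52 to minute 66, minute 70 to minute 81.
A ∪ B = minute 11 to minute 23, minute 25 to minute 66, minute 70 to minute 81.
That is 3 disjoint pieces.

3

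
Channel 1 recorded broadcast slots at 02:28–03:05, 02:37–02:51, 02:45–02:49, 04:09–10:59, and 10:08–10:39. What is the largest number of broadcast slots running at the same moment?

Sweep endpoints in order; track running count of active intervals.
Peak of 3 reached at 02:45.

3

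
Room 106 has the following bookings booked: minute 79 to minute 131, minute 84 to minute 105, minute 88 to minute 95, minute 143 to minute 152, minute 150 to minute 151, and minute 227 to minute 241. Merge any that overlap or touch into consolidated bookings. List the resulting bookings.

minute 79 to minute 131, minute 143 to minute 152, minute 227 to minute 241

minute 84 to minute 105 overlaps/touches minute 79 to minute 131 → extend to minute 79 to minute 131.
minute 88 to minute 95 overlaps/touches minute 79 to minute 131 → extend to minute 79 to minute 131.
minute 143 to minute 152 is disjoint → start new block.
minute 150 to minute 151 overlaps/touches minute 143 to minute 152 → extend to minute 143 to minute 152.
minute 227 to minute 241 is disjoint → start new block.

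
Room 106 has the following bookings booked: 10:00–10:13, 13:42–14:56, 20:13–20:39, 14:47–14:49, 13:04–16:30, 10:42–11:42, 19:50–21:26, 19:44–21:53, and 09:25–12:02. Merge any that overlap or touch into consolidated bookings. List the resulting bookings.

Sort by start: 09:25-12:02, 10:00-10:13, 10:42-11:42, 13:04-16:30, 13:42-14:56, 14:47-14:49, 19:44-21:53, 19:50-21:26, 20:13-20:39.
10:00-10:13 overlaps/touches 09:25-12:02 → extend to 09:25-12:02.
10:42-11:42 overlaps/touches 09:25-12:02 → extend to 09:25-12:02.
13:04-16:30 is disjoint → start new block.
13:42-14:56 overlaps/touches 13:04-16:30 → extend to 13:04-16:30.
14:47-14:49 overlaps/touches 13:04-16:30 → extend to 13:04-16:30.
19:44-21:53 is disjoint → start new block.
19:50-21:26 overlaps/touches 19:44-21:53 → extend to 19:44-21:53.
20:13-20:39 overlaps/touches 19:44-21:53 → extend to 19:44-21:53.

09:25-12:02, 13:04-16:30, 19:44-21:53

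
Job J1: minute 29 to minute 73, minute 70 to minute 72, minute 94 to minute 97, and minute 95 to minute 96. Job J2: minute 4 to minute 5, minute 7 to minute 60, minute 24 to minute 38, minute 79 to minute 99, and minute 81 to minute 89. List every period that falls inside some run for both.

A, merged: minute 29 to minute 73, minute 94 to minute 97.
B, merged: minute 4 to minute 5, minute 7 to minute 60, minute 79 to minute 99.
minute 29 to minute 73 ∩ B → minute 29 to minute 60.
minute 94 to minute 97 ∩ B → minute 94 to minute 97.

minute 29 to minute 60, minute 94 to minute 97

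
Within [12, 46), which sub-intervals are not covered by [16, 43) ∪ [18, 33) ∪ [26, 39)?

[12, 16) ∪ [43, 46)

Covered (merged): [16, 43).
Gaps within [12, 46): [12, 16), [43, 46).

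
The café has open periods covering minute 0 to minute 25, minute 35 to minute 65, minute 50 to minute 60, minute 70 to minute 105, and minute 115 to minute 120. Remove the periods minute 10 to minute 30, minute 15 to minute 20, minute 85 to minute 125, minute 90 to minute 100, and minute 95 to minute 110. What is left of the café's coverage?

minute 0 to minute 10, minute 35 to minute 65, minute 70 to minute 85

A, merged: minute 0 to minute 25, minute 35 to minute 65, minute 70 to minute 105, minute 115 to minute 120.
B, merged: minute 10 to minute 30, minute 85 to minute 125.
minute 0 to minute 25 minus B → minute 0 to minute 10.
minute 35 to minute 65: no B overlap → unchanged.
minute 70 to minute 105 minus B → minute 70 to minute 85.
minute 115 to minute 120: fully covered by B → removed.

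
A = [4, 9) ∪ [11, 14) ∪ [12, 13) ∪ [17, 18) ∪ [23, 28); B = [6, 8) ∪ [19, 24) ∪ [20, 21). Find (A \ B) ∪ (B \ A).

A, merged: [4, 9), [11, 14), [17, 18), [23, 28).
B, merged: [6, 8), [19, 24).
A but not B: [4, 6), [8, 9), [11, 14), [17, 18), [24, 28).
B but not A: [19, 23).
Combining gives A △ B.

[4, 6) ∪ [8, 9) ∪ [11, 14) ∪ [17, 18) ∪ [19, 23) ∪ [24, 28)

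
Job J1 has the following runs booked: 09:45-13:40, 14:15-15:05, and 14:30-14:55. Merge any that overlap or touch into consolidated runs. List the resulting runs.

14:15–15:05 is disjoint → start new block.
14:30–14:55 overlaps/touches 14:15–15:05 → extend to 14:15–15:05.

09:45–13:40, 14:15–15:05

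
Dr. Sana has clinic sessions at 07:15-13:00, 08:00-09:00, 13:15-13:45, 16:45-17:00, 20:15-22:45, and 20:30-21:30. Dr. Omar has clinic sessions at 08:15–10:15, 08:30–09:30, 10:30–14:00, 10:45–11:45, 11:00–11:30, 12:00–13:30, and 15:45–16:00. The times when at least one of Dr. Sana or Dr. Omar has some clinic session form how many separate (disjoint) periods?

First set merges to 07:15-13:00, 13:15-13:45, 16:45-17:00, 20:15-22:45.
Second set merges to 08:15-10:15, 10:30-14:00, 15:45-16:00.
A ∪ B = 07:15-14:00, 15:45-16:00, 16:45-17:00, 20:15-22:45.
That is 4 disjoint pieces.

4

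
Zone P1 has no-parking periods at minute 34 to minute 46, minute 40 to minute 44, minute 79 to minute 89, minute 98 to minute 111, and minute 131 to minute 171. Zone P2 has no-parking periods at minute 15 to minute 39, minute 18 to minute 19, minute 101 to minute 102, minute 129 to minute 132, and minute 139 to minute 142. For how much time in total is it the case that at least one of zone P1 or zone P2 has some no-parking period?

A, merged: minute 34 to minute 46, minute 79 to minute 89, minute 98 to minute 111, minute 131 to minute 171.
B, merged: minute 15 to minute 39, minute 101 to minute 102, minute 129 to minute 132, minute 139 to minute 142.
A ∪ B = minute 15 to minute 46, minute 79 to minute 89, minute 98 to minute 111, minute 129 to minute 171.
Total: 31 minutes + 10 minutes + 13 minutes + 42 minutes = 96 minutes.

96 minutes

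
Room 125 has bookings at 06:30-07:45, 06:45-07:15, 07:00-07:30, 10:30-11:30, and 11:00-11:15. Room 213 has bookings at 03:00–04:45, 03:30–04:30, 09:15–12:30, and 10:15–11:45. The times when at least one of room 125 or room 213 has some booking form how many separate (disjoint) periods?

First set merges to 06:30-07:45, 10:30-11:30.
Second set merges to 03:00-04:45, 09:15-12:30.
A ∪ B = 03:00-04:45, 06:30-07:45, 09:15-12:30.
That is 3 disjoint pieces.

3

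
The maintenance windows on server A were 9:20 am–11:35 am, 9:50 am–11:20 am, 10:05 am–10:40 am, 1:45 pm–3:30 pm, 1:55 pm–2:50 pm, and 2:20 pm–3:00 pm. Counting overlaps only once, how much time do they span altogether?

4 h

Merged: 9:20 am-11:35 am, 1:45 pm-3:30 pm.
Lengths: 2 h 15 min + 1 h 45 min = 4 h.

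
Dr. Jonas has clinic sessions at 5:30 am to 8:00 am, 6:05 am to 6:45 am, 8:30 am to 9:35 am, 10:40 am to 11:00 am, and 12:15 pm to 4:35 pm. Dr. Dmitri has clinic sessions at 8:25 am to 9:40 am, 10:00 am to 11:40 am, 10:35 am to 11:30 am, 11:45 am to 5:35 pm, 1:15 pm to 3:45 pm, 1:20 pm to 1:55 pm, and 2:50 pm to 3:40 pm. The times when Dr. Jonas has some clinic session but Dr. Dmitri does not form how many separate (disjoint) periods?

A, merged: 5:30 am-8:00 am, 8:30 am-9:35 am, 10:40 am-11:00 am, 12:15 pm-4:35 pm.
B, merged: 8:25 am-9:40 am, 10:00 am-11:40 am, 11:45 am-5:35 pm.
A \ B = 5:30 am-8:00 am.
That is 1 disjoint piece.

1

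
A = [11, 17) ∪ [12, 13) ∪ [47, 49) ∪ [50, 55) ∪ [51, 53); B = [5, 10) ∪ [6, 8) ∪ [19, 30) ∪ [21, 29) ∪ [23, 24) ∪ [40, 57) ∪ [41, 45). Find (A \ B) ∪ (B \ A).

[5, 10) ∪ [11, 17) ∪ [19, 30) ∪ [40, 47) ∪ [49, 50) ∪ [55, 57)

First set merges to [11, 17), [47, 49), [50, 55).
Second set merges to [5, 10), [19, 30), [40, 57).
A but not B: [11, 17).
B but not A: [5, 10), [19, 30), [40, 47), [49, 50), [55, 57).
Combining gives A △ B.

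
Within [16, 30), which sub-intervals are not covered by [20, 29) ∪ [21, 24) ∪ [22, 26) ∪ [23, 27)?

Covered (merged): [20, 29).
Complement within [16, 30): [16, 20), [29, 30).

[16, 20) ∪ [29, 30)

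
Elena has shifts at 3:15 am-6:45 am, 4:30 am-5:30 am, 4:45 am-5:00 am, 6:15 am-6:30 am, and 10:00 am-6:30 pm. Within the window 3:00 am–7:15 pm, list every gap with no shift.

The merged coverage is 3:15 am-6:45 am, 10:00 am-6:30 pm.
Gaps within 3:00 am-7:15 pm: 3:00 am-3:15 am, 6:45 am-10:00 am, 6:30 pm-7:15 pm.

3:00 am-3:15 am, 6:45 am-10:00 am, 6:30 pm-7:15 pm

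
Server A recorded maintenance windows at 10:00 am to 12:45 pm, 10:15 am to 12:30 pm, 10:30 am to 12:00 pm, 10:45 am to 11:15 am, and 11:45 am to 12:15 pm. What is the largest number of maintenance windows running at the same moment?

At 10:45 am, 4 of the intervals are simultaneously active.
No point has more.

4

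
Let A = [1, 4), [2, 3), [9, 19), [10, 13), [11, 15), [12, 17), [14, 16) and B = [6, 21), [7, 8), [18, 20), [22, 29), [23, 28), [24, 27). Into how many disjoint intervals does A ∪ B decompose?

3

First set merges to [1, 4), [9, 19).
Second set merges to [6, 21), [22, 29).
A ∪ B = [1, 4), [6, 21), [22, 29).
That is 3 disjoint pieces.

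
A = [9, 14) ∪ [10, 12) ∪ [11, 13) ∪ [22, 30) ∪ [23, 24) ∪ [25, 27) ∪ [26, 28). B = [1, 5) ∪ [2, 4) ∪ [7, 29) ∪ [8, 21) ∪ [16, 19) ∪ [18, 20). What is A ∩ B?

A, merged: [9, 14), [22, 30).
B, merged: [1, 5), [7, 29).
[9, 14) overlaps B on [9, 14).
[22, 30) overlaps B on [22, 29).

[9, 14) ∪ [22, 29)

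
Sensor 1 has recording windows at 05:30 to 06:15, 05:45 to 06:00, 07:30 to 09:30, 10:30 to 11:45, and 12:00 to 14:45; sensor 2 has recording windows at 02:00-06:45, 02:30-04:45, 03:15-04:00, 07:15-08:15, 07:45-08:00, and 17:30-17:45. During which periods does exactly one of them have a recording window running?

02:00–05:30, 06:15–06:45, 07:15–07:30, 08:15–09:30, 10:30–11:45, 12:00–14:45, 17:30–17:45

First set merges to 05:30–06:15, 07:30–09:30, 10:30–11:45, 12:00–14:45.
Second set merges to 02:00–06:45, 07:15–08:15, 17:30–17:45.
A but not B: 08:15–09:30, 10:30–11:45, 12:00–14:45.
B but not A: 02:00–05:30, 06:15–06:45, 07:15–07:30, 17:30–17:45.
Combining gives A △ B.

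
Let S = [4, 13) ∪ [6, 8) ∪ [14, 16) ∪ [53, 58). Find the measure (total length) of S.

Merged: [4, 13), [14, 16), [53, 58).
Lengths: 9 + 2 + 5 = 16.

16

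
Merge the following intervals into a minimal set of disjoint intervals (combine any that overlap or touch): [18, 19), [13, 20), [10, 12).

[10, 12) ∪ [13, 20)

Sort by start: [10, 12), [13, 20), [18, 19).
[13, 20) is disjoint → start new block.
[18, 19) overlaps/touches [13, 20) → extend to [13, 20).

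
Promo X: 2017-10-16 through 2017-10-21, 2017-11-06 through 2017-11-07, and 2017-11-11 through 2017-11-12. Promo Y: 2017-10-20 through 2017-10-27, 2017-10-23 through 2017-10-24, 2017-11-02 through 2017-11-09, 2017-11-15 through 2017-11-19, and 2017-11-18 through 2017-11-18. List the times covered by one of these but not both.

2017-10-16 through 2017-10-19, 2017-10-22 through 2017-10-27, 2017-11-02 through 2017-11-05, 2017-11-08 through 2017-11-09, 2017-11-11 through 2017-11-12, 2017-11-15 through 2017-11-19

Second set merges to 2017-10-20 through 2017-10-27, 2017-11-02 through 2017-11-09, 2017-11-15 through 2017-11-19.
A but not B: 2017-10-16 through 2017-10-19, 2017-11-11 through 2017-11-12.
B but not A: 2017-10-22 through 2017-10-27, 2017-11-02 through 2017-11-05, 2017-11-08 through 2017-11-09, 2017-11-15 through 2017-11-19.
Combining gives A △ B.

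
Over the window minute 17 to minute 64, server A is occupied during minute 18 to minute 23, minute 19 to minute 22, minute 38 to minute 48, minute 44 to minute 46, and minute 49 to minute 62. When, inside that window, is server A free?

After merging, the occupied span is minute 18 to minute 23, minute 38 to minute 48, minute 49 to minute 62.
Gaps within minute 17 to minute 64: minute 17 to minute 18, minute 23 to minute 38, minute 48 to minute 49, minute 62 to minute 64.

minute 17 to minute 18, minute 23 to minute 38, minute 48 to minute 49, minute 62 to minute 64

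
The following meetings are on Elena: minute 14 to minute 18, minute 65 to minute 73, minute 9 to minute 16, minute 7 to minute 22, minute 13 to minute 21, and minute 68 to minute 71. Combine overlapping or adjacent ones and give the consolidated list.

minute 7 to minute 22, minute 65 to minute 73

Sort by start: minute 7 to minute 22, minute 9 to minute 16, minute 13 to minute 21, minute 14 to minute 18, minute 65 to minute 73, minute 68 to minute 71.
minute 9 to minute 16 overlaps/touches minute 7 to minute 22 → extend to minute 7 to minute 22.
minute 13 to minute 21 overlaps/touches minute 7 to minute 22 → extend to minute 7 to minute 22.
minute 14 to minute 18 overlaps/touches minute 7 to minute 22 → extend to minute 7 to minute 22.
minute 65 to minute 73 is disjoint → start new block.
minute 68 to minute 71 overlaps/touches minute 65 to minute 73 → extend to minute 65 to minute 73.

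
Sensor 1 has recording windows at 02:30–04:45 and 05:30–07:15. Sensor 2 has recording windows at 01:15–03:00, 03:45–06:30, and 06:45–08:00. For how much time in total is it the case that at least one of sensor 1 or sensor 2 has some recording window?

6 h 45 min

A ∪ B = 01:15-08:00.
Total: 6 h 45 min.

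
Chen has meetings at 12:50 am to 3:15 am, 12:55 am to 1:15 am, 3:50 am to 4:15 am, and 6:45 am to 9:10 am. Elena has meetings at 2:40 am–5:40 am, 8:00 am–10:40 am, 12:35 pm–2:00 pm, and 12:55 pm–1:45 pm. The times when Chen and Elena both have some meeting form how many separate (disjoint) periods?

A, merged: 12:50 am–3:15 am, 3:50 am–4:15 am, 6:45 am–9:10 am.
B, merged: 2:40 am–5:40 am, 8:00 am–10:40 am, 12:35 pm–2:00 pm.
A ∩ B = 2:40 am–3:15 am, 3:50 am–4:15 am, 8:00 am–9:10 am.
That is 3 disjoint pieces.

3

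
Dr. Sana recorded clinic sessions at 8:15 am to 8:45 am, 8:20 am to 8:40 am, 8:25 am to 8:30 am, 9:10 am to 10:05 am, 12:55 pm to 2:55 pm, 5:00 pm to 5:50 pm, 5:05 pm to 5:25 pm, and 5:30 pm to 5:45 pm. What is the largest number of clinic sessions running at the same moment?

At 8:25 am, 3 of the intervals are simultaneously active.
No point has more.

3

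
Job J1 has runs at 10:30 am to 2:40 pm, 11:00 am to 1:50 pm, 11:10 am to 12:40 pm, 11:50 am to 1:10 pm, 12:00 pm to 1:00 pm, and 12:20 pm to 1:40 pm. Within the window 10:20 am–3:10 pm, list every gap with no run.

10:20 am–10:30 am, 2:40 pm–3:10 pm

After merging, the occupied span is 10:30 am–2:40 pm.
Gaps within 10:20 am–3:10 pm: 10:20 am–10:30 am, 2:40 pm–3:10 pm.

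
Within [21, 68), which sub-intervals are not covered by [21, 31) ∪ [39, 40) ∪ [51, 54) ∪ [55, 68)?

[31, 39) ∪ [40, 51) ∪ [54, 55)

After merging, the occupied span is [21, 31), [39, 40), [51, 54), [55, 68).
Gaps within [21, 68): [31, 39), [40, 51), [54, 55).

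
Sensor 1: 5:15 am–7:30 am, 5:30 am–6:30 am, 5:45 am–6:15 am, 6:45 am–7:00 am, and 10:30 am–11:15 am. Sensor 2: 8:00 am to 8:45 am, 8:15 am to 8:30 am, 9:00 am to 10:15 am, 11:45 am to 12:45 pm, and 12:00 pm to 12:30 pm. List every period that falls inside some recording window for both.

none

A, merged: 5:15 am–7:30 am, 10:30 am–11:15 am.
B, merged: 8:00 am–8:45 am, 9:00 am–10:15 am, 11:45 am–12:45 pm.
5:15 am–7:30 am: no overlap with the second set.
10:30 am–11:15 am: no overlap with the second set.
No overlap.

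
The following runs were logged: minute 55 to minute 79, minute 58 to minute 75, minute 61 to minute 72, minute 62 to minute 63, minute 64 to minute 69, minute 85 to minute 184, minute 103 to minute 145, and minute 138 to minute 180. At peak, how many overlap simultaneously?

4

Walk the sorted start/end points keeping a running depth.
The depth first hits 4 at minute 62.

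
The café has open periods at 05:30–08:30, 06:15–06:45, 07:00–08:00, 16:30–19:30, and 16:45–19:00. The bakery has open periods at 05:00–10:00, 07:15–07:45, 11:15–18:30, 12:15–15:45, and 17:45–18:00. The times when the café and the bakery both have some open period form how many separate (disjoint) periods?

2

Merge the first list: 05:30-08:30, 16:30-19:30.
Merge the second list: 05:00-10:00, 11:15-18:30.
A ∩ B = 05:30-08:30, 16:30-18:30.
That is 2 disjoint pieces.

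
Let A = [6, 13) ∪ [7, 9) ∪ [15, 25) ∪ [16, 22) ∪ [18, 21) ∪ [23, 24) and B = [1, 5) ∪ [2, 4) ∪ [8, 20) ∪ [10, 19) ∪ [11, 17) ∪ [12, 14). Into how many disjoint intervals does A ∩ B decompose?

2

A, merged: [6, 13), [15, 25).
B, merged: [1, 5), [8, 20).
A ∩ B = [8, 13), [15, 20).
That is 2 disjoint pieces.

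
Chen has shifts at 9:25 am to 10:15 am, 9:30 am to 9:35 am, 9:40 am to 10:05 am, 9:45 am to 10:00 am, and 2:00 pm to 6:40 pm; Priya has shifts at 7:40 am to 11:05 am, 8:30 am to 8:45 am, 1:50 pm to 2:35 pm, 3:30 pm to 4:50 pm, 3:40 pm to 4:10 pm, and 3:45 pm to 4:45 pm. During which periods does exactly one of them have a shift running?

7:40 am-9:25 am, 10:15 am-11:05 am, 1:50 pm-2:00 pm, 2:35 pm-3:30 pm, 4:50 pm-6:40 pm

First set merges to 9:25 am-10:15 am, 2:00 pm-6:40 pm.
Second set merges to 7:40 am-11:05 am, 1:50 pm-2:35 pm, 3:30 pm-4:50 pm.
Only in the first: 2:35 pm-3:30 pm, 4:50 pm-6:40 pm.
Only in the second: 7:40 am-9:25 am, 10:15 am-11:05 am, 1:50 pm-2:00 pm.
Together these are the periods covered by exactly one.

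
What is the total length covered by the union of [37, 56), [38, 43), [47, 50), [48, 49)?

19

Merged: [37, 56).
Length: 19.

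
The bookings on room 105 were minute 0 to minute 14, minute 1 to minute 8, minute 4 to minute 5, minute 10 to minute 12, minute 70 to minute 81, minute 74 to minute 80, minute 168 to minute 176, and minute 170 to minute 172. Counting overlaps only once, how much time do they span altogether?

Merged: minute 0 to minute 14, minute 70 to minute 81, minute 168 to minute 176.
Lengths: 14 minutes + 11 minutes + 8 minutes = 33 minutes.

33 minutes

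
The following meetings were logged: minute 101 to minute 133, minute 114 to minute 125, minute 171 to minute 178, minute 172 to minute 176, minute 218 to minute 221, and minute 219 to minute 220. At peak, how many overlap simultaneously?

2

Sweep endpoints in order; track running count of active intervals.
Peak of 2 reached at minute 114.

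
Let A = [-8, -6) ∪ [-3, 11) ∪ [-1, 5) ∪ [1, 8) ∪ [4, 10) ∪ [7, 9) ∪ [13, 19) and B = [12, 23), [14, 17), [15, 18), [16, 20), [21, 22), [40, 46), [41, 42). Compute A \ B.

[-8, -6) ∪ [-3, 11)

First set merges to [-8, -6), [-3, 11), [13, 19).
Second set merges to [12, 23), [40, 46).
[-8, -6) is untouched.
[-3, 11) is untouched.
[13, 19) lies entirely inside B → drops out.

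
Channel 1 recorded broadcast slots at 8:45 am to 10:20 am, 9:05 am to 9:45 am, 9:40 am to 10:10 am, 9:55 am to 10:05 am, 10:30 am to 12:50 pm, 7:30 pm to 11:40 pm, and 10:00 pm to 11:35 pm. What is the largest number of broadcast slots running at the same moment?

Walk the sorted start/end points keeping a running depth.
The depth first hits 3 at 9:40 am.

3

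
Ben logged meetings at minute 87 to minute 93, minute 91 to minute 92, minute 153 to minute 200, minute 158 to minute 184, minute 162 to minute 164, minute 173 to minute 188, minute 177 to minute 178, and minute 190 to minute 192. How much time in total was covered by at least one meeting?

53 minutes

Merged: minute 87 to minute 93, minute 153 to minute 200.
Lengths: 6 minutes + 47 minutes = 53 minutes.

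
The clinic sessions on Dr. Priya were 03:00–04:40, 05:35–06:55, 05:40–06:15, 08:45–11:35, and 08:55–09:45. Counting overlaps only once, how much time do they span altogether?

Merged: 03:00-04:40, 05:35-06:55, 08:45-11:35.
Lengths: 1 h 40 min + 1 h 20 min + 2 h 50 min = 5 h 50 min.

5 h 50 min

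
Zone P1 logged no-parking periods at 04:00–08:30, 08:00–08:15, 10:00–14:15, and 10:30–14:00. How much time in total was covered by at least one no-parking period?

8 h 45 min

Merged: 04:00-08:30, 10:00-14:15.
Lengths: 4 h 30 min + 4 h 15 min = 8 h 45 min.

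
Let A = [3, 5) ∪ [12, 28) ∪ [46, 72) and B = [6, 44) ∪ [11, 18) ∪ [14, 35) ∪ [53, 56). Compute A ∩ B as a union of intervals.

B, merged: [6, 44), [53, 56).
[3, 5): no overlap with the second set.
[12, 28) meets the second set on [12, 28).
[46, 72) meets the second set on [53, 56).

[12, 28) ∪ [53, 56)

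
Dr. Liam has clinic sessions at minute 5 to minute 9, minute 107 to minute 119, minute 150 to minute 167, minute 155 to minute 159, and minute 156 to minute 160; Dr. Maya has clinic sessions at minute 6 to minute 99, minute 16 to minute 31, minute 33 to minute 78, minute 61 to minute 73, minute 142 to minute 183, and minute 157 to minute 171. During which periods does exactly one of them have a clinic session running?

First set merges to minute 5 to minute 9, minute 107 to minute 119, minute 150 to minute 167.
Second set merges to minute 6 to minute 99, minute 142 to minute 183.
A \ B = minute 5 to minute 6, minute 107 to minute 119.
B \ A = minute 9 to minute 99, minute 142 to minute 150, minute 167 to minute 183.
Union of the two gives the symmetric difference.

minute 5 to minute 6, minute 9 to minute 99, minute 107 to minute 119, minute 142 to minute 150, minute 167 to minute 183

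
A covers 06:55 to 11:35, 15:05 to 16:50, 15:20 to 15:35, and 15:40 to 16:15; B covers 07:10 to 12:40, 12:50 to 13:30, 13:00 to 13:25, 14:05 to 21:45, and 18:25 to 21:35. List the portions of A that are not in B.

A, merged: 06:55-11:35, 15:05-16:50.
B, merged: 07:10-12:40, 12:50-13:30, 14:05-21:45.
06:55-11:35 with B removed leaves 06:55-07:10.
15:05-16:50 lies entirely inside B → drops out.

06:55-07:10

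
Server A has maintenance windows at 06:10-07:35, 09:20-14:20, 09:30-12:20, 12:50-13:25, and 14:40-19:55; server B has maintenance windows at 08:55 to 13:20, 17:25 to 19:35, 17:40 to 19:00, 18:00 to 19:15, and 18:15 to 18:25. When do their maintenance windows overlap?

09:20–13:20, 17:25–19:35

First set merges to 06:10–07:35, 09:20–14:20, 14:40–19:55.
Second set merges to 08:55–13:20, 17:25–19:35.
06:10–07:35 meets no B interval.
09:20–14:20 ∩ B → 09:20–13:20.
14:40–19:55 ∩ B → 17:25–19:35.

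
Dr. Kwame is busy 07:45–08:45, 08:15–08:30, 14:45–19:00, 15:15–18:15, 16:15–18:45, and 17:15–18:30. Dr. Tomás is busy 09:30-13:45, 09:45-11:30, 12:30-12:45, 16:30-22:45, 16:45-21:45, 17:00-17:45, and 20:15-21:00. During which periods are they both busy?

Merge the first list: 07:45-08:45, 14:45-19:00.
Merge the second list: 09:30-13:45, 16:30-22:45.
07:45-08:45 meets no B interval.
14:45-19:00 ∩ B → 16:30-19:00.

16:30-19:00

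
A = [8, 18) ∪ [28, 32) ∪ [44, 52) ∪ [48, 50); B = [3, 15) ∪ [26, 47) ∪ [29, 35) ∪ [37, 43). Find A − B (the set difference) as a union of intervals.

First set merges to [8, 18), [28, 32), [44, 52).
Second set merges to [3, 15), [26, 47).
[8, 18) with B removed leaves [15, 18).
[28, 32) lies entirely inside B → drops out.
[44, 52) with B removed leaves [47, 52).

[15, 18) ∪ [47, 52)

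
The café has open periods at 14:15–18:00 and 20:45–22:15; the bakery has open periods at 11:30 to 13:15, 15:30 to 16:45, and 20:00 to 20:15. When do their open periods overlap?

14:15–18:00 meets the second set on 15:30–16:45.
20:45–22:15: no overlap with the second set.

15:30–16:45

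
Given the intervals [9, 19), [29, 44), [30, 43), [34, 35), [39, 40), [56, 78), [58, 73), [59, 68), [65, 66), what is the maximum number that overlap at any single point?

4

Sweep endpoints in order; track running count of active intervals.
Peak of 4 reached at 65.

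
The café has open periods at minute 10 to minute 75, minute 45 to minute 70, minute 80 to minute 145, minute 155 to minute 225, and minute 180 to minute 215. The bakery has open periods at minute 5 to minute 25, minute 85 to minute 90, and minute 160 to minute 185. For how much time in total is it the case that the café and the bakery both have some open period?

Merge the first list: minute 10 to minute 75, minute 80 to minute 145, minute 155 to minute 225.
A ∩ B = minute 10 to minute 25, minute 85 to minute 90, minute 160 to minute 185.
Total: 15 minutes + 5 minutes + 25 minutes = 45 minutes.

45 minutes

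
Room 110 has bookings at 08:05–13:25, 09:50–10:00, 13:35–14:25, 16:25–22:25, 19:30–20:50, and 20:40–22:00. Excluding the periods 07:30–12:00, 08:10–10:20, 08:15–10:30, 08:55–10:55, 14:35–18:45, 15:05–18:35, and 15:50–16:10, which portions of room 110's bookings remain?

A, merged: 08:05–13:25, 13:35–14:25, 16:25–22:25.
B, merged: 07:30–12:00, 14:35–18:45.
08:05–13:25 \ B = 12:00–13:25.
13:35–14:25: nothing removed.
16:25–22:25 \ B = 18:45–22:25.

12:00–13:25, 13:35–14:25, 18:45–22:25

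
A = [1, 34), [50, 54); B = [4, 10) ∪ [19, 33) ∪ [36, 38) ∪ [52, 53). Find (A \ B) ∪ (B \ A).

A but not B: [1, 4), [10, 19), [33, 34), [50, 52), [53, 54).
B but not A: [36, 38).
Combining gives A △ B.

[1, 4) ∪ [10, 19) ∪ [33, 34) ∪ [36, 38) ∪ [50, 52) ∪ [53, 54)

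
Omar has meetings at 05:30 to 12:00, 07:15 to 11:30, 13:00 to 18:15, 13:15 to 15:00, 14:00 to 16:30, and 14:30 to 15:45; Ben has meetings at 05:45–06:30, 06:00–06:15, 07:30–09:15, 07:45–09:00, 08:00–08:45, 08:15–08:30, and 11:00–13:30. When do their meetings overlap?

05:45–06:30, 07:30–09:15, 11:00–12:00, 13:00–13:30

Merge the first list: 05:30–12:00, 13:00–18:15.
Merge the second list: 05:45–06:30, 07:30–09:15, 11:00–13:30.
05:30–12:00 meets the second set on 05:45–06:30, 07:30–09:15, 11:00–12:00.
13:00–18:15 meets the second set on 13:00–13:30.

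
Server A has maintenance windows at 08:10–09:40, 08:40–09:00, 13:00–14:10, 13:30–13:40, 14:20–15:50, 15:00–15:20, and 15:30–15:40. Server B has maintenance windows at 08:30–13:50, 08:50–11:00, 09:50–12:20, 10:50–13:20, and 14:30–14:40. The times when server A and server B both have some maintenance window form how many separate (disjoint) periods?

First set merges to 08:10–09:40, 13:00–14:10, 14:20–15:50.
Second set merges to 08:30–13:50, 14:30–14:40.
A ∩ B = 08:30–09:40, 13:00–13:50, 14:30–14:40.
That is 3 disjoint pieces.

3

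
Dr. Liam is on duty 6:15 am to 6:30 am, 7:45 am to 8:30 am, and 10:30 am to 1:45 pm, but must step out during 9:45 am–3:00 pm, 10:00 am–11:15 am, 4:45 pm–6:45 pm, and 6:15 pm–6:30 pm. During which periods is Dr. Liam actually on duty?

Second set merges to 9:45 am–3:00 pm, 4:45 pm–6:45 pm.
6:15 am–6:30 am: nothing removed.
7:45 am–8:30 am: nothing removed.
10:30 am–1:45 pm: entirely removed.

6:15 am–6:30 am, 7:45 am–8:30 am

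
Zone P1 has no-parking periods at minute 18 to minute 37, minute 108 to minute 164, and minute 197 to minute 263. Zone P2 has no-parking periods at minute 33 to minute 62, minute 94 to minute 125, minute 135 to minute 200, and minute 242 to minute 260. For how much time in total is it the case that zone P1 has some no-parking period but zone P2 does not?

A \ B = minute 18 to minute 33, minute 125 to minute 135, minute 200 to minute 242, minute 260 to minute 263.
Total: 15 minutes + 10 minutes + 42 minutes + 3 minutes = 70 minutes.

70 minutes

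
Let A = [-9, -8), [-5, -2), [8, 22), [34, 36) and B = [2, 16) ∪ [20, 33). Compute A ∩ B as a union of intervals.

[8, 16) ∪ [20, 22)

[-9, -8): no overlap with the second set.
[-5, -2): no overlap with the second set.
[8, 22) meets the second set on [8, 16), [20, 22).
[34, 36): no overlap with the second set.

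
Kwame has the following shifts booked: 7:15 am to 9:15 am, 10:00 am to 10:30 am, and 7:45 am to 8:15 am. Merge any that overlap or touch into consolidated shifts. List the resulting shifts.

Sort by start: 7:15 am–9:15 am, 7:45 am–8:15 am, 10:00 am–10:30 am.
7:45 am–8:15 am overlaps/touches 7:15 am–9:15 am → extend to 7:15 am–9:15 am.
10:00 am–10:30 am is disjoint → start new block.

7:15 am–9:15 am, 10:00 am–10:30 am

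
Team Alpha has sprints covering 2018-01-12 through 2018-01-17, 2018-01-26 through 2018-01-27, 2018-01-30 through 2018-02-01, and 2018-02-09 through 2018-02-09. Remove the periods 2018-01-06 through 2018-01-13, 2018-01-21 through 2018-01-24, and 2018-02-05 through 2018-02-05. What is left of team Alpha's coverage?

2018-01-14 through 2018-01-17, 2018-01-26 through 2018-01-27, 2018-01-30 through 2018-02-01, 2018-02-09 through 2018-02-09

2018-01-12 through 2018-01-17 \ B = 2018-01-14 through 2018-01-17.
2018-01-26 through 2018-01-27: nothing removed.
2018-01-30 through 2018-02-01: nothing removed.
2018-02-09 through 2018-02-09: nothing removed.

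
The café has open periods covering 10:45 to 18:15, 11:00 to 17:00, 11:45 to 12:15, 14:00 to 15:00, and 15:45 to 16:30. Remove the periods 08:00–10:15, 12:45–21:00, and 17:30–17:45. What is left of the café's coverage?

10:45–12:45

A, merged: 10:45–18:15.
B, merged: 08:00–10:15, 12:45–21:00.
10:45–18:15 with B removed leaves 10:45–12:45.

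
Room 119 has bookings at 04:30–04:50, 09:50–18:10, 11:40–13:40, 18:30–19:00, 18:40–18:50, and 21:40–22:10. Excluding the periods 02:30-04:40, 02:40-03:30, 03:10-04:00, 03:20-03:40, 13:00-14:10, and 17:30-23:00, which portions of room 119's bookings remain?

04:40-04:50, 09:50-13:00, 14:10-17:30

First set merges to 04:30-04:50, 09:50-18:10, 18:30-19:00, 21:40-22:10.
Second set merges to 02:30-04:40, 13:00-14:10, 17:30-23:00.
04:30-04:50 \ B = 04:40-04:50.
09:50-18:10 \ B = 09:50-13:00, 14:10-17:30.
18:30-19:00: entirely removed.
21:40-22:10: entirely removed.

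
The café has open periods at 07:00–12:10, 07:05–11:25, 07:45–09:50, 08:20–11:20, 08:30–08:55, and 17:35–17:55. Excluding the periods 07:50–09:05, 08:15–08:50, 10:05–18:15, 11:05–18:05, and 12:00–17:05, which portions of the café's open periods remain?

A, merged: 07:00-12:10, 17:35-17:55.
B, merged: 07:50-09:05, 10:05-18:15.
07:00-12:10 with B removed leaves 07:00-07:50, 09:05-10:05.
17:35-17:55 lies entirely inside B → drops out.

07:00-07:50, 09:05-10:05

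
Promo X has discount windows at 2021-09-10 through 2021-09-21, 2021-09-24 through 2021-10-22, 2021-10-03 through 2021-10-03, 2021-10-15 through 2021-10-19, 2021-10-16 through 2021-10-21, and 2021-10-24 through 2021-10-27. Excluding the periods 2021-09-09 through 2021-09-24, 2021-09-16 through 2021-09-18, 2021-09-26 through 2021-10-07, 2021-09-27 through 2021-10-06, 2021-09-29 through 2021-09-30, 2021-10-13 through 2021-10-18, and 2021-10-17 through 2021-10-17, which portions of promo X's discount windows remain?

2021-09-25 through 2021-09-25, 2021-10-08 through 2021-10-12, 2021-10-19 through 2021-10-22, 2021-10-24 through 2021-10-27

A, merged: 2021-09-10 through 2021-09-21, 2021-09-24 through 2021-10-22, 2021-10-24 through 2021-10-27.
B, merged: 2021-09-09 through 2021-09-24, 2021-09-26 through 2021-10-07, 2021-10-13 through 2021-10-18.
2021-09-10 through 2021-09-21: fully covered by B → removed.
2021-09-24 through 2021-10-22 minus B → 2021-09-25 through 2021-09-25, 2021-10-08 through 2021-10-12, 2021-10-19 through 2021-10-22.
2021-10-24 through 2021-10-27: no B overlap → unchanged.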